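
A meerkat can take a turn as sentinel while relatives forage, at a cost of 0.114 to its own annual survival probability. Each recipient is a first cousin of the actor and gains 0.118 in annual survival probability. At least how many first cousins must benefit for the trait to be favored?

r to a first cousin = 0.125 (first cousins share one grandparent pair — two paths of length 4: r = 2·(1/2)^4 = 1/8).
Hamilton's rule: n·r·B > C  ⇒  n > C/(r·B) = 0.114/(0.125·0.118) = 7.729.
The smallest integer exceeding 7.729 is 8.

8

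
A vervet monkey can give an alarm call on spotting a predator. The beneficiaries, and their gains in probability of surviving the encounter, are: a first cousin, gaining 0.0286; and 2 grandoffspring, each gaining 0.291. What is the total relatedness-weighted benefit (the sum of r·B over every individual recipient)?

r to a first cousin = 1/8 (first cousins share one grandparent pair — two paths of length 4: r = 2·(1/2)^4 = 1/8).
r to a grandoffspring = 1/4 (two parent–offspring links: r = (1/2)^2 = 1/4).
Summing one r·B term per recipient: 1·0.125·0.0286 + 2·0.25·0.291 = 0.149075.

0.149075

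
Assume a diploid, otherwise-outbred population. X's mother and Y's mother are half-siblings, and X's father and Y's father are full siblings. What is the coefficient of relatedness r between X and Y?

Relatedness sums over independent paths through distinct common ancestors.
X and Y are related in two ways: half first cousins through their mothers (r = 1/16) and first cousins through their fathers (r = 1/8).
r = 1/16 + 1/8 = 3/16 = 0.1875.

0.1875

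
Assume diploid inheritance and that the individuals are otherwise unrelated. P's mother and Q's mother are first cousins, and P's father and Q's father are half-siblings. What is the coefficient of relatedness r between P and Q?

Relatedness sums over independent paths through distinct common ancestors.
P and Q are related in two ways: second cousins through their mothers (r = 1/32) and half first cousins through their fathers (r = 1/16).
r = 1/32 + 1/16 = 3/32 = 0.09375.

0.09375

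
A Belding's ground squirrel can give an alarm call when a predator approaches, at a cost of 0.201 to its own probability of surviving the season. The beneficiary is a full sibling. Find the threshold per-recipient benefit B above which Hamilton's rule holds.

r to a full sibling = 0.5 (full sibs share both parents — two paths of length 2: r = 2·(1/2)^2 = 1/2).
Hamilton's rule with n recipients of equal r: n·r·B > C, so B > C/(n·r) = 0.201/(1·0.5) = 0.402.

0.402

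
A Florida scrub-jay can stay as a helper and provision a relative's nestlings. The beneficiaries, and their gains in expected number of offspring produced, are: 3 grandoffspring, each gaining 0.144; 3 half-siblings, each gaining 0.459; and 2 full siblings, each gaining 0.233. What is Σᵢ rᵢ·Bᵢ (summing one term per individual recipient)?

r to a grandoffspring = 1/4 (two parent–offspring links: r = (1/2)^2 = 1/4).
r to a half-sibling = 1/4 (half-sibs share one parent — one path of length 2: r = (1/2)^2 = 1/4).
r to a full sibling = 1/2 (full sibs share both parents — two paths of length 2: r = 2·(1/2)^2 = 1/2).
Summing one r·B term per recipient: 3·0.25·0.144 + 3·0.25·0.459 + 2·0.5·0.233 = 0.68525.

0.68525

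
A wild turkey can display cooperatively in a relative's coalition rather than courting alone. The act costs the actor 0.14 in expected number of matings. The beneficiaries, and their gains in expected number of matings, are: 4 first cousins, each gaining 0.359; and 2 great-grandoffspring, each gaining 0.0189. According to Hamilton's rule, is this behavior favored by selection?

Yes

Hamilton's rule: the trait is favored when the sum of r·B over every recipient exceeds the actor's cost C.
r to a first cousin = 0.125 (first cousins share one grandparent pair — two paths of length 4: r = 2·(1/2)^4 = 1/8).
r to a great-grandoffspring = 1/8 (three parent–offspring links: r = (1/2)^3 = 1/8).
Summing one r·B term per recipient: 4·0.125·0.359 + 2·0.125·0.0189 = 0.184225.
0.184225 > 0.14: the indirect benefit exceeds the cost.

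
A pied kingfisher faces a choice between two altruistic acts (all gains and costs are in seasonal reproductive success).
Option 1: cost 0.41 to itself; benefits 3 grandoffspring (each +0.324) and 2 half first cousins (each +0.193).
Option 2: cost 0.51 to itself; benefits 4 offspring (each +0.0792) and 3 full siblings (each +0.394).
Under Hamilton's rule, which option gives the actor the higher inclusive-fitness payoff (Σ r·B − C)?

Option 2

Option 1: r to a grandoffspring = 0.25.
Option 1: r to a half first cousin = 0.0625.
Option 1: Σ r·B − C = (3·0.25·0.324 + 2·0.0625·0.193) − 0.41 = -0.142875.
Option 2: r to an offspring = 0.5.
Option 2: r to a full sibling = 0.5.
Option 2: Σ r·B − C = (4·0.5·0.0792 + 3·0.5·0.394) − 0.51 = 0.2394.
Option 2 has the higher net inclusive-fitness payoff.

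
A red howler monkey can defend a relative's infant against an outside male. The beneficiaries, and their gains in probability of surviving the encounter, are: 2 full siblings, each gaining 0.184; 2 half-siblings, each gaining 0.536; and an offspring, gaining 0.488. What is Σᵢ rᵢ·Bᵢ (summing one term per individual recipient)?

0.696

r to a full sibling = 1/2 (full sibs share both parents — two paths of length 2: r = 2·(1/2)^2 = 1/2).
r to a half-sibling = 0.25 (half-sibs share one parent — one path of length 2: r = (1/2)^2 = 1/4).
r to an offspring = 0.5 (one parent–offspring link: r = (1/2)^1 = 1/2).
Summing one r·B term per recipient: 2·0.5·0.184 + 2·0.25·0.536 + 1·0.5·0.488 = 0.696.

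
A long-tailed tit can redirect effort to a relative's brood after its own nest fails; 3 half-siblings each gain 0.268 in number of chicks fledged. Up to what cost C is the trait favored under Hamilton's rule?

0.201

r to a half-sibling = 0.25 (half-sibs share one parent — one path of length 2: r = (1/2)^2 = 1/4).
Hamilton's rule: n·r·B > C, so the trait is favored while C < n·r·B = 3·0.25·0.268 = 0.201.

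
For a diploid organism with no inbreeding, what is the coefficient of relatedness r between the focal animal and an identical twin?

1

Monozygotic twins share every allele identical by descent: r = 1.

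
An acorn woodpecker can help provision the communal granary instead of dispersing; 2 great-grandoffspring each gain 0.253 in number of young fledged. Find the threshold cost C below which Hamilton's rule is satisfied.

r to a great-grandoffspring = 0.125 (three parent–offspring links: r = (1/2)^3 = 1/8).
Hamilton's rule: n·r·B > C, so the trait is favored while C < n·r·B = 2·0.125·0.253 = 0.06325.

0.06325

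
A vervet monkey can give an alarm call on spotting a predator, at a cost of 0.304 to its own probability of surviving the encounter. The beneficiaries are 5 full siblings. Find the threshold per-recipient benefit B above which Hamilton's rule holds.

r to a full sibling = 0.5 (full sibs share both parents — two paths of length 2: r = 2·(1/2)^2 = 1/2).
Hamilton's rule with n recipients of equal r: n·r·B > C, so B > C/(n·r) = 0.304/(5·0.5) = 0.1216.

0.1216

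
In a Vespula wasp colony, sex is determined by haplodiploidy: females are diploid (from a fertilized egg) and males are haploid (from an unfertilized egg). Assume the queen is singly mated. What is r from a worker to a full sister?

0.75

Haplodiploid full sisters inherit their father's entire haploid genome identically (contributing 1/2) and on average half of their mother's contribution (1/2 · 1/2 = 1/4); r = 1/2 + 1/4 = 3/4.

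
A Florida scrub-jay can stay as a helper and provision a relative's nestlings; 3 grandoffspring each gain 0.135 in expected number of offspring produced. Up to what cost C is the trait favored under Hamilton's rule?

0.10125

r to a grandoffspring = 1/4 (two parent–offspring links: r = (1/2)^2 = 1/4).
Hamilton's rule: n·r·B > C, so the trait is favored while C < n·r·B = 3·0.25·0.135 = 0.10125.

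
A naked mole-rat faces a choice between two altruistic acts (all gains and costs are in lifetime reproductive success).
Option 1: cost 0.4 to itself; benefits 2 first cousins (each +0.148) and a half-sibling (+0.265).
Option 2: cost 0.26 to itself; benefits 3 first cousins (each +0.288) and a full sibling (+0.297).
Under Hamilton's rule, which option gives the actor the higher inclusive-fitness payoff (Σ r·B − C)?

Option 1: r to a first cousin = 0.125.
Option 1: r to a half-sibling = 0.25.
Option 1: Σ r·B − C = (2·0.125·0.148 + 1·0.25·0.265) − 0.4 = -0.29675.
Option 2: r to a first cousin = 0.125.
Option 2: r to a full sibling = 0.5.
Option 2: Σ r·B − C = (3·0.125·0.288 + 1·0.5·0.297) − 0.26 = -0.0035.
Option 2 has the higher net inclusive-fitness payoff.

Option 2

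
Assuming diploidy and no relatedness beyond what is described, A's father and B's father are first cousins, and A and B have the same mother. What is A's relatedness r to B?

Relatedness sums over independent paths through distinct common ancestors.
A and B are related in two ways: second cousins through their fathers (r = 1/32) and half-sibs through their shared mother (r = 1/4).
r = 1/32 + 1/4 = 9/32 = 0.28125.

0.28125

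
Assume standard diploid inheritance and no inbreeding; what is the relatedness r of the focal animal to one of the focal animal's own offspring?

Each parent–offspring link contributes a factor of 1/2, and independent paths through distinct common ancestors add.
One parent–offspring link: r = (1/2)^1 = 1/2.

0.5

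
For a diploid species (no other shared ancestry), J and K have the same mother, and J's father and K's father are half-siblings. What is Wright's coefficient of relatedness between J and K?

Independent pedigree routes through distinct common ancestors add.
J and K are related in two ways: half-sibs through their shared mother (r = 1/4) and half first cousins through their fathers (r = 1/16).
r = 1/4 + 1/16 = 5/16 = 0.3125.

0.3125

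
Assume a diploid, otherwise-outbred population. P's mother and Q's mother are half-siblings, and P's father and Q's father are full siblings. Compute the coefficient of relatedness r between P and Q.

0.1875

Independent pedigree routes through distinct common ancestors add.
P and Q are related in two ways: half first cousins through their mothers (r = 1/16) and first cousins through their fathers (r = 1/8).
r = 1/16 + 1/8 = 3/16 = 0.1875.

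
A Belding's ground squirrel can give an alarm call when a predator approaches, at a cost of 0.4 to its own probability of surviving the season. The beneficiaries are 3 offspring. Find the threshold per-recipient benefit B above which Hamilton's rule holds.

0.2667

r to an offspring = 0.5 (one parent–offspring link: r = (1/2)^1 = 1/2).
Hamilton's rule with n recipients of equal r: n·r·B > C, so B > C/(n·r) = 0.4/(3·0.5) = 0.2667.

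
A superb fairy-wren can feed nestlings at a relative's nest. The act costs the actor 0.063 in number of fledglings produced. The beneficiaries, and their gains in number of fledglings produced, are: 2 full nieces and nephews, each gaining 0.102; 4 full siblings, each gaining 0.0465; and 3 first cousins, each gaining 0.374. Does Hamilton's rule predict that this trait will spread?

Yes

Hamilton's rule: the trait is favored when the sum of r·B over every recipient exceeds the actor's cost C.
r to a full niece or nephew = 1/4 (full aunt/uncle↔niece/nephew: two paths of length 3 through the shared grandparent pair: r = 2·(1/2)^3 = 1/4).
r to a full sibling = 0.5 (full sibs share both parents — two paths of length 2: r = 2·(1/2)^2 = 1/2).
r to a first cousin = 1/8 (first cousins share one grandparent pair — two paths of length 4: r = 2·(1/2)^4 = 1/8).
Summing one r·B term per recipient: 2·0.25·0.102 + 4·0.5·0.0465 + 3·0.125·0.374 = 0.28425.
0.28425 > 0.063: the indirect benefit exceeds the cost.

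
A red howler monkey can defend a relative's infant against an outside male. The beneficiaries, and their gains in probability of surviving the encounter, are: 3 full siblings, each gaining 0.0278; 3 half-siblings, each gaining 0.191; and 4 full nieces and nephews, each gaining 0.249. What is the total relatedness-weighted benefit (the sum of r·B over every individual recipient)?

0.43395

r to a full sibling = 1/2 (full sibs share both parents — two paths of length 2: r = 2·(1/2)^2 = 1/2).
r to a half-sibling = 1/4 (half-sibs share one parent — one path of length 2: r = (1/2)^2 = 1/4).
r to a full niece or nephew = 0.25 (full aunt/uncle↔niece/nephew: two paths of length 3 through the shared grandparent pair: r = 2·(1/2)^3 = 1/4).
Summing one r·B term per recipient: 3·0.5·0.0278 + 3·0.25·0.191 + 4·0.25·0.249 = 0.43395.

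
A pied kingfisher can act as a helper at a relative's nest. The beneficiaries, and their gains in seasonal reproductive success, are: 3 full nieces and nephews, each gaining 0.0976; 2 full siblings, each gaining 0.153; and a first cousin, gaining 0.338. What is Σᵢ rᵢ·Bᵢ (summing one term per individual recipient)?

0.26845

r to a full niece or nephew = 0.25 (full aunt/uncle↔niece/nephew: two paths of length 3 through the shared grandparent pair: r = 2·(1/2)^3 = 1/4).
r to a full sibling = 0.5 (full sibs share both parents — two paths of length 2: r = 2·(1/2)^2 = 1/2).
r to a first cousin = 0.125 (first cousins share one grandparent pair — two paths of length 4: r = 2·(1/2)^4 = 1/8).
Summing one r·B term per recipient: 3·0.25·0.0976 + 2·0.5·0.153 + 1·0.125·0.338 = 0.26845.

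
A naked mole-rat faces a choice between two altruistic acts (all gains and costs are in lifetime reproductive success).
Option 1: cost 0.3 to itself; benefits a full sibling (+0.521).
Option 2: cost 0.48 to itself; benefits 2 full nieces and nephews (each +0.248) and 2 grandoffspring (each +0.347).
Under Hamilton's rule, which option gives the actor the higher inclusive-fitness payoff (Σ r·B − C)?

Option 1: r to a full sibling = 0.5.
Option 1: Σ r·B − C = (1·0.5·0.521) − 0.3 = -0.0395.
Option 2: r to a full niece or nephew = 0.25.
Option 2: r to a grandoffspring = 0.25.
Option 2: Σ r·B − C = (2·0.25·0.248 + 2·0.25·0.347) − 0.48 = -0.1825.
Option 1 has the higher net inclusive-fitness payoff.

Option 1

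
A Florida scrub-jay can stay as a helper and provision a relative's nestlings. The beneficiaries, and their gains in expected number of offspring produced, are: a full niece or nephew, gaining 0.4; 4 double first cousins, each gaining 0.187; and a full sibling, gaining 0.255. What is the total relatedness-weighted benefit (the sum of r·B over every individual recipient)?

r to a full niece or nephew = 1/4 (full aunt/uncle↔niece/nephew: two paths of length 3 through the shared grandparent pair: r = 2·(1/2)^3 = 1/4).
r to a double first cousin = 1/4 (double first cousins share both grandparent pairs — four paths of length 4: r = 4·(1/2)^4 = 1/4).
r to a full sibling = 1/2 (full sibs share both parents — two paths of length 2: r = 2·(1/2)^2 = 1/2).
Summing one r·B term per recipient: 1·0.25·0.4 + 4·0.25·0.187 + 1·0.5·0.255 = 0.4145.

0.4145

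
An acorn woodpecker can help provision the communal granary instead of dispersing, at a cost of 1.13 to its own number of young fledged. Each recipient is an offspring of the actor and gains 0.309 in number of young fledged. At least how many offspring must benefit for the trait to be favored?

8

r to an offspring = 0.5 (one parent–offspring link: r = (1/2)^1 = 1/2).
Hamilton's rule: n·r·B > C  ⇒  n > C/(r·B) = 1.13/(0.5·0.309) = 7.314.
The smallest integer exceeding 7.314 is 8.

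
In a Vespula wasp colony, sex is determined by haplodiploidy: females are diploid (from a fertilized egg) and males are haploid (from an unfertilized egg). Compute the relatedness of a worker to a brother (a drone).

0.25

Her haploid brother carries none of their father's genes and a random half of their mother's genome; that half matches the maternal half of her own genome with probability 1/2: r = 1/2 · 1/2 = 1/4.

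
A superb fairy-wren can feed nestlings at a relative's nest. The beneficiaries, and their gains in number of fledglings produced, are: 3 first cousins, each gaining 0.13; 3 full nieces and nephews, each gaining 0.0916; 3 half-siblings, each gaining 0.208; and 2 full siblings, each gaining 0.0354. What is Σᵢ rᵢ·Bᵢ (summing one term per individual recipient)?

r to a first cousin = 0.125 (first cousins share one grandparent pair — two paths of length 4: r = 2·(1/2)^4 = 1/8).
r to a full niece or nephew = 1/4 (full aunt/uncle↔niece/nephew: two paths of length 3 through the shared grandparent pair: r = 2·(1/2)^3 = 1/4).
r to a half-sibling = 0.25 (half-sibs share one parent — one path of length 2: r = (1/2)^2 = 1/4).
r to a full sibling = 1/2 (full sibs share both parents — two paths of length 2: r = 2·(1/2)^2 = 1/2).
Summing one r·B term per recipient: 3·0.125·0.13 + 3·0.25·0.0916 + 3·0.25·0.208 + 2·0.5·0.0354 = 0.30885.

0.30885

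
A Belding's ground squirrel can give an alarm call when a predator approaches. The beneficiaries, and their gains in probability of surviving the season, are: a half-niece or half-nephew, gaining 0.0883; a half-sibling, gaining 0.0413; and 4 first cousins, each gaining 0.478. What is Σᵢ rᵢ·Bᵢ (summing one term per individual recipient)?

r to a half-niece or half-nephew = 0.125 (half-aunt/uncle↔niece/nephew: one path of length 3: r = (1/2)^3 = 1/8).
r to a half-sibling = 0.25 (half-sibs share one parent — one path of length 2: r = (1/2)^2 = 1/4).
r to a first cousin = 0.125 (first cousins share one grandparent pair — two paths of length 4: r = 2·(1/2)^4 = 1/8).
Summing one r·B term per recipient: 1·0.125·0.0883 + 1·0.25·0.0413 + 4·0.125·0.478 = 0.2603625.

0.2603625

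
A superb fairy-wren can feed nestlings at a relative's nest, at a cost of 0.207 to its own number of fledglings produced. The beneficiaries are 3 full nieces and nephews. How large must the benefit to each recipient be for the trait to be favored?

r to a full niece or nephew = 0.25 (full aunt/uncle↔niece/nephew: two paths of length 3 through the shared grandparent pair: r = 2·(1/2)^3 = 1/4).
Hamilton's rule with n recipients of equal r: n·r·B > C, so B > C/(n·r) = 0.207/(3·0.25) = 0.276.

0.276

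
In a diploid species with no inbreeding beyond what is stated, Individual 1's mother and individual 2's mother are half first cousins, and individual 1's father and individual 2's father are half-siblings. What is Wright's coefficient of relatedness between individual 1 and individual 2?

Wright's path rule: contributions from independent ancestry routes add.
Individual 1 and individual 2 are related in two ways: half second cousins through their mothers (r = 1/64) and half first cousins through their fathers (r = 1/16).
r = 1/64 + 1/16 = 0.078125.

0.078125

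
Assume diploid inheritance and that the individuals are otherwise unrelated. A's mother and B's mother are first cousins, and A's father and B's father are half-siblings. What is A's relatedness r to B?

0.09375

Relatedness sums over independent paths through distinct common ancestors.
A and B are related in two ways: second cousins through their mothers (r = 1/32) and half first cousins through their fathers (r = 1/16).
r = 1/32 + 1/16 = 3/32 = 0.09375.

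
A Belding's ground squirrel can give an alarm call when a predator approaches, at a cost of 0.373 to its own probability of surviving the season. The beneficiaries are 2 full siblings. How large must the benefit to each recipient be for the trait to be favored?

r to a full sibling = 1/2 (full sibs share both parents — two paths of length 2: r = 2·(1/2)^2 = 1/2).
Hamilton's rule with n recipients of equal r: n·r·B > C, so B > C/(n·r) = 0.373/(2·0.5) = 0.373.

0.373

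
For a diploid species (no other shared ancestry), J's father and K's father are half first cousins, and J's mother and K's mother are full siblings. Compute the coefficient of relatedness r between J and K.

0.140625

Relatedness sums over independent paths through distinct common ancestors.
J and K are related in two ways: half second cousins through their fathers (r = 1/64) and first cousins through their mothers (r = 1/8).
r = 1/64 + 1/8 = 0.140625.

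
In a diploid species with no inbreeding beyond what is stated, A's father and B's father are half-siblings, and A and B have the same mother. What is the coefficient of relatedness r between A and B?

Relatedness sums over independent paths through distinct common ancestors.
A and B are related in two ways: half first cousins through their fathers (r = 1/16) and half-sibs through their shared mother (r = 1/4).
r = 1/16 + 1/4 = 0.3125.

0.3125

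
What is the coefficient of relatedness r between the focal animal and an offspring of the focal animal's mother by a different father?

Each parent–offspring link contributes a factor of 1/2, and independent paths through distinct common ancestors add.
Half-sibs share one parent — one path of length 2: r = (1/2)^2 = 1/4.

0.25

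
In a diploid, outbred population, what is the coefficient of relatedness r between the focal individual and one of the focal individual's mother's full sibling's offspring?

0.125

Each parent–offspring link contributes a factor of 1/2, and independent paths through distinct common ancestors add.
First cousins share one grandparent pair — two paths of length 4: r = 2·(1/2)^4 = 1/8.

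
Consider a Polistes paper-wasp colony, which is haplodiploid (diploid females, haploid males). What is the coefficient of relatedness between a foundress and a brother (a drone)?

0.25

Her haploid brother carries none of their father's genes and a random half of their mother's genome; that half matches the maternal half of her own genome with probability 1/2: r = 1/2 · 1/2 = 1/4.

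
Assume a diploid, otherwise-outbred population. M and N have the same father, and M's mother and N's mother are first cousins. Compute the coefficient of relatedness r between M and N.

0.28125

With two independent routes of shared ancestry, r is the sum of the two contributions.
M and N are related in two ways: half-sibs through their shared father (r = 1/4) and second cousins through their mothers (r = 1/32).
r = 1/4 + 1/32 = 9/32 = 0.28125.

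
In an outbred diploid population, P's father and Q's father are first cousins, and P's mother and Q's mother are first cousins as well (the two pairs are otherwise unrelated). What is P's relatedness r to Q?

0.0625

Relatedness sums over independent paths through distinct common ancestors.
P and Q are related in two ways: second cousins through their fathers (r = 1/32) and second cousins through their mothers (r = 1/32).
r = 1/32 + 1/32 = 0.0625.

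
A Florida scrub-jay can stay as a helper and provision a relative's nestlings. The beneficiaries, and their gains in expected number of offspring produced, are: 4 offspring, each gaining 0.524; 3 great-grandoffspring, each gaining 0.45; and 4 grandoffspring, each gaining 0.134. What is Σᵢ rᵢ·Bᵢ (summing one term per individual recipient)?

r to an offspring = 0.5 (one parent–offspring link: r = (1/2)^1 = 1/2).
r to a great-grandoffspring = 0.125 (three parent–offspring links: r = (1/2)^3 = 1/8).
r to a grandoffspring = 0.25 (two parent–offspring links: r = (1/2)^2 = 1/4).
Summing one r·B term per recipient: 4·0.5·0.524 + 3·0.125·0.45 + 4·0.25·0.134 = 1.35075.

1.35075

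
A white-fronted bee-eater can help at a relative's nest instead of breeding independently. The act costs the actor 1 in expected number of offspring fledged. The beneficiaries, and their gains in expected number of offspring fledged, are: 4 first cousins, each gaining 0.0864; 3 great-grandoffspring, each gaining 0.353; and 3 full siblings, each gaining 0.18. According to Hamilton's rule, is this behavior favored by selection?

No

Hamilton's rule: the trait is favored when the sum of r·B over every recipient exceeds the actor's cost C.
r to a first cousin = 0.125 (first cousins share one grandparent pair — two paths of length 4: r = 2·(1/2)^4 = 1/8).
r to a great-grandoffspring = 0.125 (three parent–offspring links: r = (1/2)^3 = 1/8).
r to a full sibling = 0.5 (full sibs share both parents — two paths of length 2: r = 2·(1/2)^2 = 1/2).
Summing one r·B term per recipient: 4·0.125·0.0864 + 3·0.125·0.353 + 3·0.5·0.18 = 0.445575.
0.445575 < 1: the indirect benefit is less than the cost.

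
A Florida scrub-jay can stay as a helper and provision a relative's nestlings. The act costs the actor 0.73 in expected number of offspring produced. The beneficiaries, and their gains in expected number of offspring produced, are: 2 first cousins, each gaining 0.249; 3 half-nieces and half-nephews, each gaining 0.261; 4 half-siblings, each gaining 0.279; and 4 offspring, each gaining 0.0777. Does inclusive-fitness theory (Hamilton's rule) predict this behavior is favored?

No

Hamilton's rule: the trait is favored when the sum of r·B over every recipient exceeds the actor's cost C.
r to a first cousin = 0.125 (first cousins share one grandparent pair — two paths of length 4: r = 2·(1/2)^4 = 1/8).
r to a half-niece or half-nephew = 1/8 (half-aunt/uncle↔niece/nephew: one path of length 3: r = (1/2)^3 = 1/8).
r to a half-sibling = 1/4 (half-sibs share one parent — one path of length 2: r = (1/2)^2 = 1/4).
r to an offspring = 0.5 (one parent–offspring link: r = (1/2)^1 = 1/2).
Summing one r·B term per recipient: 2·0.125·0.249 + 3·0.125·0.261 + 4·0.25·0.279 + 4·0.5·0.0777 = 0.594525.
0.594525 < 0.73: the indirect benefit is less than the cost.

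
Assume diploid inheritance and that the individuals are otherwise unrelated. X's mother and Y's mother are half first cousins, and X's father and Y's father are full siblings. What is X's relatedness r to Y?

Wright's path rule: contributions from independent ancestry routes add.
X and Y are related in two ways: half second cousins through their mothers (r = 1/64) and first cousins through their fathers (r = 1/8).
r = 1/64 + 1/8 = 0.140625.

0.140625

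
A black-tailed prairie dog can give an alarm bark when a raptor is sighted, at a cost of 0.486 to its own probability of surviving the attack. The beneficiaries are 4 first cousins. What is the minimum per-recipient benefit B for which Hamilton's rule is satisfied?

r to a first cousin = 1/8 (first cousins share one grandparent pair — two paths of length 4: r = 2·(1/2)^4 = 1/8).
Hamilton's rule with n recipients of equal r: n·r·B > C, so B > C/(n·r) = 0.486/(4·0.125) = 0.972.

0.972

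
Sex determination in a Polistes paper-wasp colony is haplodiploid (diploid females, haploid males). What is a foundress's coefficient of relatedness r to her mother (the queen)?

0.5

One meiotic link between diploid queen and diploid daughter: r = 1/2.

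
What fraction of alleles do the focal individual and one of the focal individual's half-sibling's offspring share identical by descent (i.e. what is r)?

0.125

Each parent–offspring link contributes a factor of 1/2, and independent paths through distinct common ancestors add.
Half-aunt/uncle↔niece/nephew: one path of length 3: r = (1/2)^3 = 1/8.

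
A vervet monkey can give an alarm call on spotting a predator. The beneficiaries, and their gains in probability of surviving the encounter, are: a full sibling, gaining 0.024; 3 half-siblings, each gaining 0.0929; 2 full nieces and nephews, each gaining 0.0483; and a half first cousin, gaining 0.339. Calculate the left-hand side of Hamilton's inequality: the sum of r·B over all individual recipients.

r to a full sibling = 0.5 (full sibs share both parents — two paths of length 2: r = 2·(1/2)^2 = 1/2).
r to a half-sibling = 0.25 (half-sibs share one parent — one path of length 2: r = (1/2)^2 = 1/4).
r to a full niece or nephew = 1/4 (full aunt/uncle↔niece/nephew: two paths of length 3 through the shared grandparent pair: r = 2·(1/2)^3 = 1/4).
r to a half first cousin = 0.0625 (half first cousins share one grandparent — one path of length 4: r = (1/2)^4 = 1/16).
Summing one r·B term per recipient: 1·0.5·0.024 + 3·0.25·0.0929 + 2·0.25·0.0483 + 1·0.0625·0.339 = 0.1270125.

0.1270125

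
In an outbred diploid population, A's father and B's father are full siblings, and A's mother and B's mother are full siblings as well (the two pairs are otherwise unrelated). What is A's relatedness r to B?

Relatedness sums over independent paths through distinct common ancestors.
A and B are related in two ways: first cousins through their fathers (r = 1/8) and first cousins through their mothers (r = 1/8) — i.e. double first cousins.
r = 1/8 + 1/8 = 1/4 = 0.25.

0.25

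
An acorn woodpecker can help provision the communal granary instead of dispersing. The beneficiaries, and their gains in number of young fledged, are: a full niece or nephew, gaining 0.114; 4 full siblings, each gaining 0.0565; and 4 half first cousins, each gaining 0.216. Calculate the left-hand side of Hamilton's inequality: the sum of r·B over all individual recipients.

r to a full niece or nephew = 0.25 (full aunt/uncle↔niece/nephew: two paths of length 3 through the shared grandparent pair: r = 2·(1/2)^3 = 1/4).
r to a full sibling = 1/2 (full sibs share both parents — two paths of length 2: r = 2·(1/2)^2 = 1/2).
r to a half first cousin = 1/16 (half first cousins share one grandparent — one path of length 4: r = (1/2)^4 = 1/16).
Summing one r·B term per recipient: 1·0.25·0.114 + 4·0.5·0.0565 + 4·0.0625·0.216 = 0.1955.

0.1955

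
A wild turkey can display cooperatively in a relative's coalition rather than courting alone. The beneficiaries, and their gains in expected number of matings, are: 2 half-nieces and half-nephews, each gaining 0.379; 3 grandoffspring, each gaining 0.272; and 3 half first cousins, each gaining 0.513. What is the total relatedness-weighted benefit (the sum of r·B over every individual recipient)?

r to a half-niece or half-nephew = 1/8 (half-aunt/uncle↔niece/nephew: one path of length 3: r = (1/2)^3 = 1/8).
r to a grandoffspring = 0.25 (two parent–offspring links: r = (1/2)^2 = 1/4).
r to a half first cousin = 0.0625 (half first cousins share one grandparent — one path of length 4: r = (1/2)^4 = 1/16).
Summing one r·B term per recipient: 2·0.125·0.379 + 3·0.25·0.272 + 3·0.0625·0.513 = 0.3949375.

0.3949375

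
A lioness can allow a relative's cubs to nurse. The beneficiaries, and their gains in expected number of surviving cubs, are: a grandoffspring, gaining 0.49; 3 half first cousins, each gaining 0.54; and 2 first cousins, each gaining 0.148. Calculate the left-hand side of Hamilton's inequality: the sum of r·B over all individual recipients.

0.26075

r to a grandoffspring = 0.25 (two parent–offspring links: r = (1/2)^2 = 1/4).
r to a half first cousin = 1/16 (half first cousins share one grandparent — one path of length 4: r = (1/2)^4 = 1/16).
r to a first cousin = 1/8 (first cousins share one grandparent pair — two paths of length 4: r = 2·(1/2)^4 = 1/8).
Summing one r·B term per recipient: 1·0.25·0.49 + 3·0.0625·0.54 + 2·0.125·0.148 = 0.26075.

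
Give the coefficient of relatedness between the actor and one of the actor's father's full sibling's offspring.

Each parent–offspring link contributes a factor of 1/2, and independent paths through distinct common ancestors add.
First cousins share one grandparent pair — two paths of length 4: r = 2·(1/2)^4 = 1/8.

0.125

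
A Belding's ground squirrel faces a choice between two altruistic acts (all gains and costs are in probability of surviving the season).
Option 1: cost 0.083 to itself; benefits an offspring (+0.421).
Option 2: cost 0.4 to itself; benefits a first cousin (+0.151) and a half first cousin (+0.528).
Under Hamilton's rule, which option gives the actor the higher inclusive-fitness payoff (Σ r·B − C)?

Option 1: r to an offspring = 0.5.
Option 1: Σ r·B − C = (1·0.5·0.421) − 0.083 = 0.1275.
Option 2: r to a first cousin = 0.125.
Option 2: r to a half first cousin = 0.0625.
Option 2: Σ r·B − C = (1·0.125·0.151 + 1·0.0625·0.528) − 0.4 = -0.348125.
Option 1 has the higher net inclusive-fitness payoff.

Option 1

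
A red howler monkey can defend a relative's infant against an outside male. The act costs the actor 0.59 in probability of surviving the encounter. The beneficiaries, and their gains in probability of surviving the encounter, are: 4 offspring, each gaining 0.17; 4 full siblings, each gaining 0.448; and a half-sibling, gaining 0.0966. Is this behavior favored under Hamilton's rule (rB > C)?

Yes

Hamilton's rule: the trait is favored when the sum of r·B over every recipient exceeds the actor's cost C.
r to an offspring = 0.5 (one parent–offspring link: r = (1/2)^1 = 1/2).
r to a full sibling = 0.5 (full sibs share both parents — two paths of length 2: r = 2·(1/2)^2 = 1/2).
r to a half-sibling = 0.25 (half-sibs share one parent — one path of length 2: r = (1/2)^2 = 1/4).
Summing one r·B term per recipient: 4·0.5·0.17 + 4·0.5·0.448 + 1·0.25·0.0966 = 1.26015.
1.26015 > 0.59: the indirect benefit exceeds the cost.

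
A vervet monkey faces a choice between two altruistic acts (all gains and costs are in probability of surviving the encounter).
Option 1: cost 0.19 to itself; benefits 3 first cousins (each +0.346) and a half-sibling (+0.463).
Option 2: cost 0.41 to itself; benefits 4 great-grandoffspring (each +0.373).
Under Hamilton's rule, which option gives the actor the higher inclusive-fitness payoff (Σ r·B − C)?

Option 1

Option 1: r to a first cousin = 0.125.
Option 1: r to a half-sibling = 0.25.
Option 1: Σ r·B − C = (3·0.125·0.346 + 1·0.25·0.463) − 0.19 = 0.0555.
Option 2: r to a great-grandoffspring = 0.125.
Option 2: Σ r·B − C = (4·0.125·0.373) − 0.41 = -0.2235.
Option 1 has the higher net inclusive-fitness payoff.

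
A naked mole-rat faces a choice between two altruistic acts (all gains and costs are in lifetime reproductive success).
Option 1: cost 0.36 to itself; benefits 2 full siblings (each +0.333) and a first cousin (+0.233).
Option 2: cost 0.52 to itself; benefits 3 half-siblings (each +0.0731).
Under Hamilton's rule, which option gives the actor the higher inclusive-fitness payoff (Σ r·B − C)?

Option 1: r to a full sibling = 0.5.
Option 1: r to a first cousin = 0.125.
Option 1: Σ r·B − C = (2·0.5·0.333 + 1·0.125·0.233) − 0.36 = 0.002125.
Option 2: r to a half-sibling = 0.25.
Option 2: Σ r·B − C = (3·0.25·0.0731) − 0.52 = -0.465175.
Option 1 has the higher net inclusive-fitness payoff.

Option 1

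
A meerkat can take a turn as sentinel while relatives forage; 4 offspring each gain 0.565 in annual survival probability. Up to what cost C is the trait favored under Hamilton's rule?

r to an offspring = 0.5 (one parent–offspring link: r = (1/2)^1 = 1/2).
Hamilton's rule: n·r·B > C, so the trait is favored while C < n·r·B = 4·0.5·0.565 = 1.13.

1.13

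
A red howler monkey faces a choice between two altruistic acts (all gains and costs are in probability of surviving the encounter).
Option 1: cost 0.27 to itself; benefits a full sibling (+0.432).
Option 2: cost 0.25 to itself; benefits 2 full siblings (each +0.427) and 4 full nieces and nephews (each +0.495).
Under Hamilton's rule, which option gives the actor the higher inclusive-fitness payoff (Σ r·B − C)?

Option 1: r to a full sibling = 0.5.
Option 1: Σ r·B − C = (1·0.5·0.432) − 0.27 = -0.054.
Option 2: r to a full sibling = 0.5.
Option 2: r to a full niece or nephew = 0.25.
Option 2: Σ r·B − C = (2·0.5·0.427 + 4·0.25·0.495) − 0.25 = 0.672.
Option 2 has the higher net inclusive-fitness payoff.

Option 2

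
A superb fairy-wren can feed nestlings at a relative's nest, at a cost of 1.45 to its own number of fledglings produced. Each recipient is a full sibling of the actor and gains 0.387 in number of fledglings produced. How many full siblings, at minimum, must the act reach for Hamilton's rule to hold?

r to a full sibling = 1/2 (full sibs share both parents — two paths of length 2: r = 2·(1/2)^2 = 1/2).
Hamilton's rule: n·r·B > C  ⇒  n > C/(r·B) = 1.45/(0.5·0.387) = 7.494.
The smallest integer exceeding 7.494 is 8.

8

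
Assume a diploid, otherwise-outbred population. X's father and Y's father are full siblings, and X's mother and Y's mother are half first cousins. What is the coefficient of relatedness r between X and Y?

0.140625

With two independent routes of shared ancestry, r is the sum of the two contributions.
X and Y are related in two ways: first cousins through their fathers (r = 1/8) and half second cousins through their mothers (r = 1/64).
r = 1/8 + 1/64 = 9/64 = 0.140625.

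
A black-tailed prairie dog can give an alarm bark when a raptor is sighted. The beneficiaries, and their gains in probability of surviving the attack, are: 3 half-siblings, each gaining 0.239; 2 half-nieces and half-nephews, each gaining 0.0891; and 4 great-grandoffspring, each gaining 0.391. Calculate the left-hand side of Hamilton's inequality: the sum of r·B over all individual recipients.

r to a half-sibling = 0.25 (half-sibs share one parent — one path of length 2: r = (1/2)^2 = 1/4).
r to a half-niece or half-nephew = 0.125 (half-aunt/uncle↔niece/nephew: one path of length 3: r = (1/2)^3 = 1/8).
r to a great-grandoffspring = 0.125 (three parent–offspring links: r = (1/2)^3 = 1/8).
Summing one r·B term per recipient: 3·0.25·0.239 + 2·0.125·0.0891 + 4·0.125·0.391 = 0.397025.

0.397025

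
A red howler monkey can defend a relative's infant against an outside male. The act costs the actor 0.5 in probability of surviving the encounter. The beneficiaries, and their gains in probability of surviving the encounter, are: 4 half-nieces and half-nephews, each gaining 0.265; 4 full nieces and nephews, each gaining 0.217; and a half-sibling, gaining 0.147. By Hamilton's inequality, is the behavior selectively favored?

No

Hamilton's rule: the trait is favored when the sum of r·B over every recipient exceeds the actor's cost C.
r to a half-niece or half-nephew = 0.125 (half-aunt/uncle↔niece/nephew: one path of length 3: r = (1/2)^3 = 1/8).
r to a full niece or nephew = 1/4 (full aunt/uncle↔niece/nephew: two paths of length 3 through the shared grandparent pair: r = 2·(1/2)^3 = 1/4).
r to a half-sibling = 1/4 (half-sibs share one parent — one path of length 2: r = (1/2)^2 = 1/4).
Summing one r·B term per recipient: 4·0.125·0.265 + 4·0.25·0.217 + 1·0.25·0.147 = 0.38625.
0.38625 < 0.5: the indirect benefit is less than the cost.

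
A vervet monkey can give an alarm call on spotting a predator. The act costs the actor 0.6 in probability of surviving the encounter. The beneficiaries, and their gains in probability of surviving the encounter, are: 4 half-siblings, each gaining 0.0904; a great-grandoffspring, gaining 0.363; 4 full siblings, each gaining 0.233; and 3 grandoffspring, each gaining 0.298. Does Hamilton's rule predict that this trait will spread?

Hamilton's rule: the trait is favored when the sum of r·B over every recipient exceeds the actor's cost C.
r to a half-sibling = 0.25 (half-sibs share one parent — one path of length 2: r = (1/2)^2 = 1/4).
r to a great-grandoffspring = 0.125 (three parent–offspring links: r = (1/2)^3 = 1/8).
r to a full sibling = 0.5 (full sibs share both parents — two paths of length 2: r = 2·(1/2)^2 = 1/2).
r to a grandoffspring = 1/4 (two parent–offspring links: r = (1/2)^2 = 1/4).
Summing one r·B term per recipient: 4·0.25·0.0904 + 1·0.125·0.363 + 4·0.5·0.233 + 3·0.25·0.298 = 0.825275.
0.825275 > 0.6: the indirect benefit exceeds the cost.

Yes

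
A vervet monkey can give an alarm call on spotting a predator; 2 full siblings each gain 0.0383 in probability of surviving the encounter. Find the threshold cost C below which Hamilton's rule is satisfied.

r to a full sibling = 1/2 (full sibs share both parents — two paths of length 2: r = 2·(1/2)^2 = 1/2).
Hamilton's rule: n·r·B > C, so the trait is favored while C < n·r·B = 2·0.5·0.0383 = 0.0383.

0.0383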